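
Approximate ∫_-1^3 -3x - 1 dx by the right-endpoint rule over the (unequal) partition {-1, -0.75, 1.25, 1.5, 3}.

Subinterval widths: 0.25, 2, 0.25, 1.5.
Right endpoints: -0.75, 1.25, 1.5, 3.
f(-0.75) = 1.25, f(1.25) = -4.75, f(1.5) = -5.5, f(3) = -10.
Sum = Σ Δx_i · f(x_i).
Sum = -25.5625.

-25.5625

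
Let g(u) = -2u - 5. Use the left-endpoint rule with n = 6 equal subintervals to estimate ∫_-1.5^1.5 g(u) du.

Δu = (1.5 − (-1.5))/6 = 0.5.
Left endpoints: -1.5, -1, -0.5, 0, 0.5, 1.
g(-1.5) = -2, g(-1) = -3, g(-0.5) = -4, g(0) = -5, g(0.5) = -6, g(1) = -7.
Sum = Δu · [g(-1.5) + g(-1) + g(-0.5) + ...].
Sum = -13.5.

-13.5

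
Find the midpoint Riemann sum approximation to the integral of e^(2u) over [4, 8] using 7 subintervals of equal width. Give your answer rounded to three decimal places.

Δu = (8 − 4)/7 = 4/7.
Midpoints: 30/7, 34/7, 38/7, 6, 46/7, 50/7, 54/7.
f(30/7) ≈ 5278.665, f(34/7) ≈ 16552.389, f(38/7) ≈ 51903.570, f(6) ≈ 162754.791, f(46/7) ≈ 510352.602, f(50/7) ≈ 1600320.190, f(54/7) ≈ 5018147.645.
Sum = Δu · [f(30/7) + f(34/7) + f(38/7) + ...].
Sum ≈ 4208748.487.

4208748.487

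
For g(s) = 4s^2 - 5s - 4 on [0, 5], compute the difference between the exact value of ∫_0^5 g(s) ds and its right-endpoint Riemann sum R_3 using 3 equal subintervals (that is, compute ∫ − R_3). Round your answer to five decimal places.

Exact integral: ∫_0^5 g(s) ds ≈ 84.1666667.
R_3 ≈ 155.9259259.
Error ≈ 84.1666667 − 155.9259259 ≈ -71.75926.

-71.75926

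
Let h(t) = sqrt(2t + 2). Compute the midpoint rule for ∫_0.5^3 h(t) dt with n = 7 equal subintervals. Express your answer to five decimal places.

Δt = (3 − 0.5)/7 = 5/14.
Midpoints: 19/28, 29/28, 39/28, 1.75, 59/28, 69/28, 79/28.
h(19/28) ≈ 1.83225, h(29/28) ≈ 2.01778, h(39/28) ≈ 2.18763, h(1.75) ≈ 2.34521, h(59/28) ≈ 2.49285, h(69/28) ≈ 2.63222, h(79/28) ≈ 2.76457.
Sum = Δt · [h(19/28) + h(29/28) + h(39/28) + ...].
Sum ≈ 5.81161.

5.81161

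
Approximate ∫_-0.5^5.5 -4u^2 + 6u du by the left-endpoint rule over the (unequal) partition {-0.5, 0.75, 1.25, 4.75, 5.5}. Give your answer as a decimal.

Subinterval widths: 1.25, 0.5, 3.5, 0.75.
Left endpoints: -0.5, 0.75, 1.25, 4.75.
f(-0.5) = -4, f(0.75) = 2.25, f(1.25) = 1.25, f(4.75) = -61.75.
Sum = Σ Δu_i · f(u_i).
Sum = -45.8125.

-45.8125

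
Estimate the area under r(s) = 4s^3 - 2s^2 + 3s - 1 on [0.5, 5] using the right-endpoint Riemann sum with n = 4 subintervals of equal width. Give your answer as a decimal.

Δs = (5 − 0.5)/4 = 1.125.
Right endpoints: 1.625, 2.75, 3.875, 5.
r(1.625) = 15.7578125, r(2.75) = 75.3125, r(3.875) = 213.3359375, r(5) = 464.
Sum = Δs · [r(1.625) + r(2.75) + r(3.875) + r(5)].
Sum = 864.45703125.

864.45703125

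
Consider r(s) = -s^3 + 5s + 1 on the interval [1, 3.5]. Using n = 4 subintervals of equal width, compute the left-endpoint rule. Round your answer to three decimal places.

Δs = (3.5 − 1)/4 = 0.625.
Left endpoints: 1, 1.625, 2.25, 2.875.
r(1) = 5, r(1.625) = 2475/512, r(2.25) = 0.859375, r(2.875) = -4295/512.
Sum = Δs · [r(1) + r(1.625) + r(2.25) + r(2.875)].
Sum ≈ 1.440.

1.440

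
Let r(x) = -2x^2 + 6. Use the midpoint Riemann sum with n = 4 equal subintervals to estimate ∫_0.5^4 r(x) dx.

Δx = (4 − 0.5)/4 = 0.875.
Midpoints: 0.9375, 1.8125, 2.6875, 3.5625.
r(0.9375) = 4.2421875, r(1.8125) = -0.5703125, r(2.6875) = -8.4453125, r(3.5625) = -19.3828125.
Sum = Δx · [r(0.9375) + r(1.8125) + r(2.6875) + r(3.5625)].
Sum = -21.13671875.

-21.13671875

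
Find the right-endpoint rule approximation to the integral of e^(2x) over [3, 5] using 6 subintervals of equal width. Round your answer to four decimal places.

Δx = (5 − 3)/6 = 1/3.
Right endpoints: 10/3, 11/3, 4, 13/3, 14/3, 5.
f(10/3) ≈ 785.7720, f(11/3) ≈ 1530.4749, f(4) ≈ 2980.9580, f(13/3) ≈ 5806.1133, f(14/3) ≈ 11308.7646, f(5) ≈ 22026.4658.
Sum = Δx · [f(10/3) + f(11/3) + f(4) + ...].
Sum ≈ 14812.8495.

14812.8495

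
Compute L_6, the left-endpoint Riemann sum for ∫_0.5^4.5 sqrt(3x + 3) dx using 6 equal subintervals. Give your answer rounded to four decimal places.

Δx = (4.5 − 0.5)/6 = 2/3.
Left endpoints: 0.5, 7/6, 11/6, 2.5, 19/6, 23/6.
f(0.5) ≈ 2.1213, f(7/6) ≈ 2.5495, f(11/6) ≈ 2.9155, f(2.5) ≈ 3.2404, f(19/6) ≈ 3.5355, f(23/6) ≈ 3.8079.
Sum = Δx · [f(0.5) + f(7/6) + f(11/6) + ...].
Sum ≈ 12.1134.

12.1134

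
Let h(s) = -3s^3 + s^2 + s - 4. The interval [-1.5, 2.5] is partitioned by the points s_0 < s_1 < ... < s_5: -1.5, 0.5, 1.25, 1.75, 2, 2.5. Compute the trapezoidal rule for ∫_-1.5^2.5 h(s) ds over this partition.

-27.01953125

Subinterval widths: 2, 0.75, 0.5, 0.25, 0.5.
h(-1.5) = 6.875, h(0.5) = -3.625, h(1.25) = -7.046875, h(1.75) = -15.265625, h(2) = -22, h(2.5) = -42.125.
On each subinterval the trapezoid contributes (Δs_i/2)·[h(s_{i-1}) + h(s_i)].
Sum = -27.01953125.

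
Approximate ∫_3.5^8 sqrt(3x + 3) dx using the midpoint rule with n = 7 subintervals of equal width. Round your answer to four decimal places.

Δx = (8 − 3.5)/7 = 9/14.
Midpoints: 107/28, 125/28, 143/28, 5.75, 179/28, 197/28, 215/28.
f(107/28) ≈ 3.8032, f(125/28) ≈ 4.0488, f(143/28) ≈ 4.2804, f(5.75) ≈ 4.5000, f(179/28) ≈ 4.7094, f(197/28) ≈ 4.9099, f(215/28) ≈ 5.1025.
Sum = Δx · [f(107/28) + f(125/28) + f(143/28) + ...].
Sum ≈ 20.1563.

20.1563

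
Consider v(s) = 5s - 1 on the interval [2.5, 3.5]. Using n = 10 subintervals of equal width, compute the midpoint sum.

Δs = (3.5 − 2.5)/10 = 0.1.
Midpoints: 2.55, 2.65, 2.75, 2.85, 2.95, 3.05, 3.15, 3.25, 3.35, 3.45.
v(2.55) = 11.75, v(2.65) = 12.25, v(2.75) = 12.75, v(2.85) = 13.25, v(2.95) = 13.75, v(3.05) = 14.25, v(3.15) = 14.75, v(3.25) = 15.25, v(3.35) = 15.75, v(3.45) = 16.25.
Sum = Δs · [v(2.55) + v(2.65) + v(2.75) + ...].
Sum = 14.

14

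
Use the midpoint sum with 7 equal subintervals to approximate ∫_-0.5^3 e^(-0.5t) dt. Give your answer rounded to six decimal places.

Δt = (3 − (-0.5))/7 = 0.5.
Midpoints: -0.25, 0.25, 0.75, 1.25, 1.75, 2.25, 2.75.
f(-0.25) ≈ 1.133148, f(0.25) ≈ 0.882497, f(0.75) ≈ 0.687289, f(1.25) ≈ 0.535261, f(1.75) ≈ 0.416862, f(2.25) ≈ 0.324652, f(2.75) ≈ 0.252840.
Sum = Δt · [f(-0.25) + f(0.25) + f(0.75) + ...].
Sum ≈ 2.116275.

2.116275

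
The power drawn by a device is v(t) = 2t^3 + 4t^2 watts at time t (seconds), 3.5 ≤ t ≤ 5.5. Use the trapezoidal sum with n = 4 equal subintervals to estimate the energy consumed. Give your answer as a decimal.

Δt = (5.5 − 3.5)/4 = 0.5.
v(3.5) = 134.75, v(4) = 192, v(4.5) = 263.25, v(5) = 350, v(5.5) = 453.75.
T_4 = (Δt/2)·[v(t_0) + 2v(t_1) + 2v(t_2) + 2v(t_3) + v(t_4)].
Sum = 549.75.

549.75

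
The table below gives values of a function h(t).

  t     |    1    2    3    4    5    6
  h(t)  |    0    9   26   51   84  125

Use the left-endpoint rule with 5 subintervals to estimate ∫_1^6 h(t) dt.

Δt = 1.
Sum = 1·[0 + 9 + 26 + 51 + 84] = 170.

170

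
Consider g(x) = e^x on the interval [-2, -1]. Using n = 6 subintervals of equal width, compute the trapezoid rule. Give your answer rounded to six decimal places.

Δx = (-1 − (-2))/6 = 1/6.
g(-2) ≈ 0.135335, g(-11/6) ≈ 0.159880, g(-5/3) ≈ 0.188876, g(-1.5) ≈ 0.223130, g(-4/3) ≈ 0.263597, g(-7/6) ≈ 0.311403, g(-1) ≈ 0.367879.
T_6 = (Δx/2)·[g(x_0) + 2g(x_1) + ... + 2g(x_{5}) + g(x_6)].
Sum ≈ 0.233082.

0.233082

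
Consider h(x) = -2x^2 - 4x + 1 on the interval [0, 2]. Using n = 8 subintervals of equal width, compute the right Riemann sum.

-13.375

Δx = (2 − 0)/8 = 0.25.
Right endpoints: 0.25, 0.5, 0.75, 1, 1.25, 1.5, 1.75, 2.
h(0.25) = -0.125, h(0.5) = -1.5, h(0.75) = -3.125, h(1) = -5, h(1.25) = -7.125, h(1.5) = -9.5, h(1.75) = -12.125, h(2) = -15.
Sum = Δx · [h(0.25) + h(0.5) + h(0.75) + ...].
Sum = -13.375.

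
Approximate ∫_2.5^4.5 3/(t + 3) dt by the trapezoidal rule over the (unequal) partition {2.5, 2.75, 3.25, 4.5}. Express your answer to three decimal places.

Subinterval widths: 0.25, 0.5, 1.25.
f(2.5) = 6/11, f(2.75) = 12/23, f(3.25) = 0.48, f(4.5) = 0.4.
On each subinterval the trapezoid contributes (Δt_i/2)·[f(t_{i-1}) + f(t_i)].
Sum ≈ 0.934.

0.934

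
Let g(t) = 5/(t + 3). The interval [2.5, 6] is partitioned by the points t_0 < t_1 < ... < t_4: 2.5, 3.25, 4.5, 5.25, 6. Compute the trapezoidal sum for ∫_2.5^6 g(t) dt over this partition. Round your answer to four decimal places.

2.4705

Subinterval widths: 0.75, 1.25, 0.75, 0.75.
g(2.5) = 10/11, g(3.25) = 0.8, g(4.5) = 2/3, g(5.25) = 20/33, g(6) = 5/9.
On each subinterval the trapezoid contributes (Δt_i/2)·[g(t_{i-1}) + g(t_i)].
Sum ≈ 2.4705.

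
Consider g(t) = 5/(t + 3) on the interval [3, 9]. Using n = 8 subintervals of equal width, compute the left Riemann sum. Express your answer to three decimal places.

3.627

Δt = (9 − 3)/8 = 0.75.
Left endpoints: 3, 3.75, 4.5, 5.25, 6, 6.75, 7.5, 8.25.
g(3) = 5/6, g(3.75) = 20/27, g(4.5) = 2/3, g(5.25) = 20/33, g(6) = 5/9, g(6.75) = 20/39, g(7.5) = 10/21, g(8.25) = 4/9.
Sum = Δt · [g(3) + g(3.75) + g(4.5) + ...].
Sum ≈ 3.627.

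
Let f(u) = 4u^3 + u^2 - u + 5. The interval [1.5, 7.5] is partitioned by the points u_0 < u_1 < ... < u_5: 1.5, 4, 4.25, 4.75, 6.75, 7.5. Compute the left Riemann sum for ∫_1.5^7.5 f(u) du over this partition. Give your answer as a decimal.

Subinterval widths: 2.5, 0.25, 0.5, 2, 0.75.
Left endpoints: 1.5, 4, 4.25, 4.75, 6.75.
f(1.5) = 19.25, f(4) = 273, f(4.25) = 325.875, f(4.75) = 451.5, f(6.75) = 1274.
Sum = Σ Δu_i · f(u_i).
Sum = 2137.8125.

2137.8125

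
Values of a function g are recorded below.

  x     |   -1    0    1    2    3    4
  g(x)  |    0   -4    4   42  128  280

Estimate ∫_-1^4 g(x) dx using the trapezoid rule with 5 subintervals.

Δx = 1.
T_5 = (1/2)·[0 + 2·(-4) + 2·4 + 2·42 + 2·128 + 280] = 310.

310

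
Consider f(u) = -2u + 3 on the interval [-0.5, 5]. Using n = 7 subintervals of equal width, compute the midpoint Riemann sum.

Δu = (5 − (-0.5))/7 = 11/14.
Midpoints: -3/28, 19/28, 41/28, 2.25, 85/28, 107/28, 129/28.
f(-3/28) = 45/14, f(19/28) = 23/14, f(41/28) = 1/14, f(2.25) = -1.5, f(85/28) = -43/14, f(107/28) = -65/14, f(129/28) = -87/14.
Sum = Δu · [f(-3/28) + f(19/28) + f(41/28) + ...].
Sum = -8.25.

-8.25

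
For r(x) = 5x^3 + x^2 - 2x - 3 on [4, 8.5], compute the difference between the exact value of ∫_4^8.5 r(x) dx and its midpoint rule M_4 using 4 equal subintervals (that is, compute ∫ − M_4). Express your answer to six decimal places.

44.969238

Exact integral: ∫_4^8.5 r(x) dx = 6318.703125.
M_4 ≈ 6273.73388672.
Error ≈ 6318.703125 − 6273.73388672 ≈ 44.969238.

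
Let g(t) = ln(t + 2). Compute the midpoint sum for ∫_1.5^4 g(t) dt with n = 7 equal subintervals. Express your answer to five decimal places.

Δt = (4 − 1.5)/7 = 5/14.
Midpoints: 47/28, 57/28, 67/28, 2.75, 87/28, 97/28, 107/28.
g(47/28) ≈ 1.30252, g(57/28) ≈ 1.39518, g(67/28) ≈ 1.47998, g(2.75) ≈ 1.55814, g(87/28) ≈ 1.63064, g(97/28) ≈ 1.69823, g(107/28) ≈ 1.76155.
Sum = Δt · [g(47/28) + g(57/28) + g(67/28) + ...].
Sum ≈ 3.86652.

3.86652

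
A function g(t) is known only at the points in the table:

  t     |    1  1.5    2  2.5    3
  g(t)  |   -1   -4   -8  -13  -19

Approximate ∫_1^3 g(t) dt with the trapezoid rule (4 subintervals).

Δt = 0.5.
T_4 = (0.5/2)·[(-1) + 2·(-4) + 2·(-8) + 2·(-13) + (-19)] = -17.5.

-17.5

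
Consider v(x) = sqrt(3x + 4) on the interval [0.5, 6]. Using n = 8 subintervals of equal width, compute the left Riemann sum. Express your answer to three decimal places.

Δx = (6 − 0.5)/8 = 0.6875.
Left endpoints: 0.5, 1.1875, 1.875, 2.5625, 3.25, 3.9375, 4.625, 5.3125.
v(0.5) ≈ 2.345, v(1.1875) ≈ 2.750, v(1.875) ≈ 3.102, v(2.5625) ≈ 3.419, v(3.25) ≈ 3.708, v(3.9375) ≈ 3.976, v(4.625) ≈ 4.228, v(5.3125) ≈ 4.465.
Sum = Δx · [v(0.5) + v(1.1875) + v(1.875) + ...].
Sum ≈ 19.246.

19.246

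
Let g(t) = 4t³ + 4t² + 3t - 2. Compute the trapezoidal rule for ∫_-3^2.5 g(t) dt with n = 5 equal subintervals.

Δt = (2.5 − (-3))/5 = 1.1.
g(-3) = -83, g(-1.9) = -20.696, g(-0.8) = -3.888, g(0.3) = -0.632, g(1.4) = 21.016, g(2.5) = 93.
T_5 = (Δt/2)·[g(t_0) + 2g(t_1) + ... + 2g(t_{4}) + g(t_5)].
Sum = 0.88.

0.88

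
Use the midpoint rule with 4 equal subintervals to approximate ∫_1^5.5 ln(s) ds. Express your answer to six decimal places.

4.916298

Δs = (5.5 − 1)/4 = 1.125.
Midpoints: 1.5625, 2.6875, 3.8125, 4.9375.
f(1.5625) ≈ 0.446287, f(2.6875) ≈ 0.988611, f(3.8125) ≈ 1.338285, f(4.9375) ≈ 1.596859.
Sum = Δs · [f(1.5625) + f(2.6875) + f(3.8125) + f(4.9375)].
Sum ≈ 4.916298.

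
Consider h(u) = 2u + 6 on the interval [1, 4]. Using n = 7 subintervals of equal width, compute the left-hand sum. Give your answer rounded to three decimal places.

Δu = (4 − 1)/7 = 3/7.
Left endpoints: 1, 10/7, 13/7, 16/7, 19/7, 22/7, 25/7.
h(1) = 8, h(10/7) = 62/7, h(13/7) = 68/7, h(16/7) = 74/7, h(19/7) = 80/7, h(22/7) = 86/7, h(25/7) = 92/7.
Sum = Δu · [h(1) + h(10/7) + h(13/7) + ...].
Sum ≈ 31.714.

31.714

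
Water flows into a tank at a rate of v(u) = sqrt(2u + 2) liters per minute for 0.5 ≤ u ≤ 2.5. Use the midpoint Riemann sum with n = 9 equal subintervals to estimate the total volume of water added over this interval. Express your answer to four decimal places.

Δu = (2.5 − 0.5)/9 = 2/9.
Midpoints: 11/18, 5/6, 19/18, 23/18, 1.5, 31/18, 35/18, 13/6, 43/18.
v(11/18) ≈ 1.7951, v(5/6) ≈ 1.9149, v(19/18) ≈ 2.0276, v(23/18) ≈ 2.1344, v(1.5) ≈ 2.2361, v(31/18) ≈ 2.3333, v(35/18) ≈ 2.4267, v(13/6) ≈ 2.5166, v(43/18) ≈ 2.6034.
Sum = Δu · [v(11/18) + v(5/6) + v(19/18) + ...].
Sum ≈ 4.4418.

4.4418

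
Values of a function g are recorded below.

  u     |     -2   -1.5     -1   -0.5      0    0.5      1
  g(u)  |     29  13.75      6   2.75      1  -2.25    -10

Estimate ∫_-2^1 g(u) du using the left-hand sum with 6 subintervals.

Δu = 0.5.
Sum = 0.5·[29 + 13.75 + 6 + 2.75 + 1 + (-2.25)] = 25.125.

25.125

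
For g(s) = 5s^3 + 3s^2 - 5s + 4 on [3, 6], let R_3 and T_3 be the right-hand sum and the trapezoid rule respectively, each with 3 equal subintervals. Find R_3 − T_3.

R_3 = 2193.
T_3 = 1687.5.
R_3 − T_3 = 505.5.

505.5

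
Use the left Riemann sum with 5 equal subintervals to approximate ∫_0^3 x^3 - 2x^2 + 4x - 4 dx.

Δx = (3 − 0)/5 = 0.6.
Left endpoints: 0, 0.6, 1.2, 1.8, 2.4.
f(0) = -4, f(0.6) = -2.104, f(1.2) = -0.352, f(1.8) = 2.552, f(2.4) = 7.904.
Sum = Δx · [f(0) + f(0.6) + f(1.2) + f(1.8) + f(2.4)].
Sum = 2.4.

2.4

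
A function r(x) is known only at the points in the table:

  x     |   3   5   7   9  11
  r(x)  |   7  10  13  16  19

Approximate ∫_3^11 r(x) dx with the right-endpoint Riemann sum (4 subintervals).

Δx = 2.
Sum = 2·[10 + 13 + 16 + 19] = 116.

116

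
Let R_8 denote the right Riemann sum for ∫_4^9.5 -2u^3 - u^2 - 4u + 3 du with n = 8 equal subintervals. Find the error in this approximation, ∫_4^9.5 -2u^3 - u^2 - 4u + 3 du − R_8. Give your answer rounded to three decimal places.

Exact integral: ∫_4^9.5 f(u) du ≈ -4340.98958.
R_8 ≈ -4937.50146.
Error ≈ -4340.98958 − (-4937.50146) ≈ 596.512.

596.512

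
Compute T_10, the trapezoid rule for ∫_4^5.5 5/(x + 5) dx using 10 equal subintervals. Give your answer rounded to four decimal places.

Δx = (5.5 − 4)/10 = 0.15.
f(4) = 5/9, f(4.15) = 100/183, f(4.3) = 50/93, f(4.45) = 100/189, f(4.6) = 25/48, f(4.75) = 20/39, f(4.9) = 50/99, f(5.05) = 100/201, f(5.2) = 25/51, f(5.35) = 100/207, f(5.5) = 10/21.
T_10 = (Δx/2)·[f(x_0) + 2f(x_1) + ... + 2f(x_{9}) + f(x_10)].
Sum ≈ 0.7708.

0.7708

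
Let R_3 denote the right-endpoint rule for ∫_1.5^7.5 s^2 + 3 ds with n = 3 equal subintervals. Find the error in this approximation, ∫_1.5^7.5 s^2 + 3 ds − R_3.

Exact integral: ∫_1.5^7.5 f(s) ds = 157.5.
R_3 = 215.5.
Error = 157.5 − 215.5 = -58.

-58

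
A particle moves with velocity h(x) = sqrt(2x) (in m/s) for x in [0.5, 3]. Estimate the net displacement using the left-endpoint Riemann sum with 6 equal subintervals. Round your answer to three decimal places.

Δx = (3 − 0.5)/6 = 5/12.
Left endpoints: 0.5, 11/12, 4/3, 1.75, 13/6, 31/12.
h(0.5) ≈ 1.000, h(11/12) ≈ 1.354, h(4/3) ≈ 1.633, h(1.75) ≈ 1.871, h(13/6) ≈ 2.082, h(31/12) ≈ 2.273.
Sum = Δx · [h(0.5) + h(11/12) + h(4/3) + ...].
Sum ≈ 4.255.

4.255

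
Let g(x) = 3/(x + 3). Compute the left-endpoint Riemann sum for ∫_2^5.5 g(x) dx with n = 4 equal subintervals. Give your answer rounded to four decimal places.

1.7050

Δx = (5.5 − 2)/4 = 0.875.
Left endpoints: 2, 2.875, 3.75, 4.625.
g(2) = 0.6, g(2.875) = 24/47, g(3.75) = 4/9, g(4.625) = 24/61.
Sum = Δx · [g(2) + g(2.875) + g(3.75) + g(4.625)].
Sum ≈ 1.7050.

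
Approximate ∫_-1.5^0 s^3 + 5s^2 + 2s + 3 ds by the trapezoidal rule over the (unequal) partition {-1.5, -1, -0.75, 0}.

Subinterval widths: 0.5, 0.25, 0.75.
f(-1.5) = 7.875, f(-1) = 5, f(-0.75) = 3.890625, f(0) = 3.
On each subinterval the trapezoid contributes (Δs_i/2)·[f(s_{i-1}) + f(s_i)].
Sum = 6.9140625.

6.9140625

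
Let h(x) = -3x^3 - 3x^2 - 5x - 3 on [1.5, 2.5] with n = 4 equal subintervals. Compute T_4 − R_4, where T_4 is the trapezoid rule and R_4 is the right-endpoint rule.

6.71875

T_4 = -50.96875.
R_4 = -57.6875.
T_4 − R_4 = 6.71875.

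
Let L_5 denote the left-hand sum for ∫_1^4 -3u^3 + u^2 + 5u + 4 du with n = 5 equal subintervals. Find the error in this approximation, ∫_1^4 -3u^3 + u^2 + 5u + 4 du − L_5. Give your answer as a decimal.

Exact integral: ∫_1^4 f(u) du = -120.75.
L_5 = -76.92.
Error = -120.75 − (-76.92) = -43.83.

-43.83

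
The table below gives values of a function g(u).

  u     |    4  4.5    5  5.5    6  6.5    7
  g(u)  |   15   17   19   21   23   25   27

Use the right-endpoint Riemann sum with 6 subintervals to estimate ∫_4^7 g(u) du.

66

Δu = 0.5.
Sum = 0.5·[17 + 19 + 21 + 23 + 25 + 27] = 66.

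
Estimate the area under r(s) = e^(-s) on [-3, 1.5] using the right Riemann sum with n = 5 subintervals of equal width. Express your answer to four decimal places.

12.2473

Δs = (1.5 − (-3))/5 = 0.9.
Right endpoints: -2.1, -1.2, -0.3, 0.6, 1.5.
r(-2.1) ≈ 8.1662, r(-1.2) ≈ 3.3201, r(-0.3) ≈ 1.3499, r(0.6) ≈ 0.5488, r(1.5) ≈ 0.2231.
Sum = Δs · [r(-2.1) + r(-1.2) + r(-0.3) + r(0.6) + r(1.5)].
Sum ≈ 12.2473.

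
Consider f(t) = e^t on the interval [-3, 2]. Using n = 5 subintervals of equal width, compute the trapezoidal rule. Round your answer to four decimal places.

Δt = (2 − (-3))/5 = 1.
f(-3) ≈ 0.0498, f(-2) ≈ 0.1353, f(-1) ≈ 0.3679, f(0) ≈ 1.0000, f(1) ≈ 2.7183, f(2) ≈ 7.3891.
T_5 = (Δt/2)·[f(t_0) + 2f(t_1) + ... + 2f(t_{4}) + f(t_5)].
Sum ≈ 7.9409.

7.9409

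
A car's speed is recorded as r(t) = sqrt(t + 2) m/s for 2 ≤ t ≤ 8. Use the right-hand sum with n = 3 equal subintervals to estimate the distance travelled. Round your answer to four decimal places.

Δt = (8 − 2)/3 = 2.
Right endpoints: 4, 6, 8.
r(4) ≈ 2.4495, r(6) ≈ 2.8284, r(8) ≈ 3.1623.
Sum = Δt · [r(4) + r(6) + r(8)].
Sum ≈ 16.8804.

16.8804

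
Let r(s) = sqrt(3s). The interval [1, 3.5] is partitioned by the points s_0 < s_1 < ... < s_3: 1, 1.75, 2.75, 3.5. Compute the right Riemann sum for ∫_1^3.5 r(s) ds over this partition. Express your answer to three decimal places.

7.021

Subinterval widths: 0.75, 1, 0.75.
Right endpoints: 1.75, 2.75, 3.5.
r(1.75) ≈ 2.291, r(2.75) ≈ 2.872, r(3.5) ≈ 3.240.
Sum = Σ Δs_i · r(s_i).
Sum ≈ 7.021.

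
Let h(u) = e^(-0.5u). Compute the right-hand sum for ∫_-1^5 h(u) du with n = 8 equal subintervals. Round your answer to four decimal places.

2.5824

Δu = (5 − (-1))/8 = 0.75.
Right endpoints: -0.25, 0.5, 1.25, 2, 2.75, 3.5, 4.25, 5.
h(-0.25) ≈ 1.1331, h(0.5) ≈ 0.7788, h(1.25) ≈ 0.5353, h(2) ≈ 0.3679, h(2.75) ≈ 0.2528, h(3.5) ≈ 0.1738, h(4.25) ≈ 0.1194, h(5) ≈ 0.0821.
Sum = Δu · [h(-0.25) + h(0.5) + h(1.25) + ...].
Sum ≈ 2.5824.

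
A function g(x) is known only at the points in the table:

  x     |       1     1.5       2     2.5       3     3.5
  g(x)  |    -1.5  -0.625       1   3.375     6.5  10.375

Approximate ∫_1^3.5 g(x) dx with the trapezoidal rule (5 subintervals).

7.34375

Δx = 0.5.
T_5 = (0.5/2)·[(-1.5) + 2·(-0.625) + 2·1 + 2·3.375 + 2·6.5 + 10.375] = 7.34375.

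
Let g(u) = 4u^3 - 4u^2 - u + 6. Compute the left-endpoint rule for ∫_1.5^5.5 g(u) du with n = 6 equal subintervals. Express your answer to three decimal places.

535.259

Δu = (5.5 − 1.5)/6 = 2/3.
Left endpoints: 1.5, 13/6, 17/6, 3.5, 25/6, 29/6.
g(1.5) = 9, g(13/6) = 695/27, g(17/6) = 1675/27, g(3.5) = 125, g(25/6) = 5987/27, g(29/6) = 9703/27.
Sum = Δu · [g(1.5) + g(13/6) + g(17/6) + ...].
Sum ≈ 535.259.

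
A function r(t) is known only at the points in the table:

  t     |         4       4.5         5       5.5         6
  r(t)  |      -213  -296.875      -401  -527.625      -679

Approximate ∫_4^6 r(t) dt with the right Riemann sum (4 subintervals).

-952.25

Δt = 0.5.
Sum = 0.5·[(-296.875) + (-401) + (-527.625) + (-679)] = -952.25.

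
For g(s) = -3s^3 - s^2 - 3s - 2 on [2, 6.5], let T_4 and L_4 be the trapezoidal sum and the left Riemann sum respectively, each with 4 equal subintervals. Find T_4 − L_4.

-479.0390625

T_4 ≈ -1519.303711.
L_4 ≈ -1040.264648.
T_4 − L_4 = -479.0390625.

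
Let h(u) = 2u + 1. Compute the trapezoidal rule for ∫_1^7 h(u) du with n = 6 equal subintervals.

Δu = (7 − 1)/6 = 1.
h(1) = 3, h(2) = 5, h(3) = 7, h(4) = 9, h(5) = 11, h(6) = 13, h(7) = 15.
T_6 = (Δu/2)·[h(u_0) + 2h(u_1) + ... + 2h(u_{5}) + h(u_6)].
Sum = 54.

54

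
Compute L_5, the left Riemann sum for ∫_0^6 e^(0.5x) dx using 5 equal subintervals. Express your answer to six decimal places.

27.858071

Δx = (6 − 0)/5 = 1.2.
Left endpoints: 0, 1.2, 2.4, 3.6, 4.8.
f(0) ≈ 1.000000, f(1.2) ≈ 1.822119, f(2.4) ≈ 3.320117, f(3.6) ≈ 6.049647, f(4.8) ≈ 11.023176.
Sum = Δx · [f(0) + f(1.2) + f(2.4) + f(3.6) + f(4.8)].
Sum ≈ 27.858071.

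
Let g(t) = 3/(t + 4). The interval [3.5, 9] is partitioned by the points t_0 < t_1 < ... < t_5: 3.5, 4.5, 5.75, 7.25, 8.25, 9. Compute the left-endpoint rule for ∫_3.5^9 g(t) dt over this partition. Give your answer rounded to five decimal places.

1.75306

Subinterval widths: 1, 1.25, 1.5, 1, 0.75.
Left endpoints: 3.5, 4.5, 5.75, 7.25, 8.25.
g(3.5) = 0.4, g(4.5) = 6/17, g(5.75) = 4/13, g(7.25) = 4/15, g(8.25) = 12/49.
Sum = Σ Δt_i · g(t_i).
Sum ≈ 1.75306.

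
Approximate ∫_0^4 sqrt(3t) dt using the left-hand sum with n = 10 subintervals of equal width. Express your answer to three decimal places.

Δt = (4 − 0)/10 = 0.4.
Left endpoints: 0, 0.4, 0.8, 1.2, 1.6, 2, 2.4, 2.8, 3.2, 3.6.
f(0) ≈ 0.000, f(0.4) ≈ 1.095, f(0.8) ≈ 1.549, f(1.2) ≈ 1.897, f(1.6) ≈ 2.191, f(2) ≈ 2.449, f(2.4) ≈ 2.683, f(2.8) ≈ 2.898, f(3.2) ≈ 3.098, f(3.6) ≈ 3.286.
Sum = Δt · [f(0) + f(0.4) + f(0.8) + ...].
Sum ≈ 8.459.

8.459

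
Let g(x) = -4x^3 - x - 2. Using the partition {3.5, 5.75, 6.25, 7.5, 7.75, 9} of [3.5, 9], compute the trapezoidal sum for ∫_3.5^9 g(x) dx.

-6622.984375

Subinterval widths: 2.25, 0.5, 1.25, 0.25, 1.25.
g(3.5) = -177, g(5.75) = -768.1875, g(6.25) = -984.8125, g(7.5) = -1697, g(7.75) = -1871.6875, g(9) = -2927.
On each subinterval the trapezoid contributes (Δx_i/2)·[g(x_{i-1}) + g(x_i)].
Sum = -6622.984375.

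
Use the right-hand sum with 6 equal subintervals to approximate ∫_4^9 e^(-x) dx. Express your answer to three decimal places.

0.012

Δx = (9 − 4)/6 = 5/6.
Right endpoints: 29/6, 17/3, 6.5, 22/3, 49/6, 9.
f(29/6) ≈ 0.008, f(17/3) ≈ 0.003, f(6.5) ≈ 0.002, f(22/3) ≈ 0.001, f(49/6) ≈ 0.000, f(9) ≈ 0.000.
Sum = Δx · [f(29/6) + f(17/3) + f(6.5) + ...].
Sum ≈ 0.012.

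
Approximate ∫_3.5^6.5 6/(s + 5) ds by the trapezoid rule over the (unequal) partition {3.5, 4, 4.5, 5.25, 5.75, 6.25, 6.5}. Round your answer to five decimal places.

Subinterval widths: 0.5, 0.5, 0.75, 0.5, 0.5, 0.25.
f(3.5) = 12/17, f(4) = 2/3, f(4.5) = 12/19, f(5.25) = 24/41, f(5.75) = 24/43, f(6.25) = 8/15, f(6.5) = 12/23.
On each subinterval the trapezoid contributes (Δs_i/2)·[f(s_{i-1}) + f(s_i)].
Sum ≈ 1.81468.

1.81468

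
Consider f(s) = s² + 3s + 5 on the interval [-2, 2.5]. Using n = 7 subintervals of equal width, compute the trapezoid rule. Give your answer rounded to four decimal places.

Δs = (2.5 − (-2))/7 = 9/14.
f(-2) = 3, f(-19/14) = 543/196, f(-5/7) = 165/49, f(-1/14) = 939/196, f(4/7) = 345/49, f(17/14) = 1983/196, f(13/7) = 687/49, f(2.5) = 18.75.
T_7 = (Δs/2)·[f(s_0) + 2f(s_1) + ... + 2f(s_{6}) + f(s_7)].
Sum ≈ 34.0599.

34.0599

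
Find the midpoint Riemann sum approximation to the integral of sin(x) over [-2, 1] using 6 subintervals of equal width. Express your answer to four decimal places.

Δx = (1 − (-2))/6 = 0.5.
Midpoints: -1.75, -1.25, -0.75, -0.25, 0.25, 0.75.
f(-1.75) ≈ -0.9840, f(-1.25) ≈ -0.9490, f(-0.75) ≈ -0.6816, f(-0.25) ≈ -0.2474, f(0.25) ≈ 0.2474, f(0.75) ≈ 0.6816.
Sum = Δx · [f(-1.75) + f(-1.25) + f(-0.75) + ...].
Sum ≈ -0.9665.

-0.9665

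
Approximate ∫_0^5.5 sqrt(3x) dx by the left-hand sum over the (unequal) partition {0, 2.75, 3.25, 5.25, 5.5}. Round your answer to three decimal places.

8.673

Subinterval widths: 2.75, 0.5, 2, 0.25.
Left endpoints: 0, 2.75, 3.25, 5.25.
f(0) ≈ 0.000, f(2.75) ≈ 2.872, f(3.25) ≈ 3.122, f(5.25) ≈ 3.969.
Sum = Σ Δx_i · f(x_i).
Sum ≈ 8.673.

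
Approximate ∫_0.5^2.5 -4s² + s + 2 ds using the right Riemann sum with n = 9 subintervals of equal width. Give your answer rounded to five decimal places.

Δs = (2.5 − 0.5)/9 = 2/9.
Right endpoints: 13/18, 17/18, 7/6, 25/18, 29/18, 11/6, 37/18, 41/18, 2.5.
f(13/18) = 103/162, f(17/18) = -101/162, f(7/6) = -41/18, f(25/18) = -701/162, f(29/18) = -1097/162, f(11/6) = -173/18, f(37/18) = -2081/162, f(41/18) = -2669/162, f(2.5) = -20.5.
Sum = Δs · [f(13/18) + f(17/18) + f(7/6) + ...].
Sum ≈ -16.17695.

-16.17695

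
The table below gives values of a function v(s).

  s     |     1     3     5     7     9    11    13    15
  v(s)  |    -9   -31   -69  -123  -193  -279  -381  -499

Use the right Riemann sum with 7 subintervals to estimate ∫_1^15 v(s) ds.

Δs = 2.
Sum = 2·[(-31) + (-69) + (-123) + (-193) + (-279) + (-381) + (-499)] = -3150.

-3150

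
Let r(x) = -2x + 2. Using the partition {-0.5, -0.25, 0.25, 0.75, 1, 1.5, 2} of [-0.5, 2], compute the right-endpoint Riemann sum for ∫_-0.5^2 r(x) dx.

0.125

Subinterval widths: 0.25, 0.5, 0.5, 0.25, 0.5, 0.5.
Right endpoints: -0.25, 0.25, 0.75, 1, 1.5, 2.
r(-0.25) = 2.5, r(0.25) = 1.5, r(0.75) = 0.5, r(1) = 0, r(1.5) = -1, r(2) = -2.
Sum = Σ Δx_i · r(x_i).
Sum = 0.125.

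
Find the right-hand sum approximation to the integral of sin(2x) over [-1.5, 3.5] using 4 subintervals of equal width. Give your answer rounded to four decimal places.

Δx = (3.5 − (-1.5))/4 = 1.25.
Right endpoints: -0.25, 1, 2.25, 3.5.
f(-0.25) ≈ -0.4794, f(1) ≈ 0.9093, f(2.25) ≈ -0.9775, f(3.5) ≈ 0.6570.
Sum = Δx · [f(-0.25) + f(1) + f(2.25) + f(3.5)].
Sum ≈ 0.1367.

0.1367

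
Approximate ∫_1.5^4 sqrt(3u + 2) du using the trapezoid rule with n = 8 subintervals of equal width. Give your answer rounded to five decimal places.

7.95656

Δu = (4 − 1.5)/8 = 0.3125.
f(1.5) ≈ 2.54951, f(1.8125) ≈ 2.72718, f(2.125) ≈ 2.89396, f(2.4375) ≈ 3.05164, f(2.75) ≈ 3.20156, f(3.0625) ≈ 3.34477, f(3.375) ≈ 3.48210, f(3.6875) ≈ 3.61421, f(4) ≈ 3.74166.
T_8 = (Δu/2)·[f(u_0) + 2f(u_1) + ... + 2f(u_{7}) + f(u_8)].
Sum ≈ 7.95656.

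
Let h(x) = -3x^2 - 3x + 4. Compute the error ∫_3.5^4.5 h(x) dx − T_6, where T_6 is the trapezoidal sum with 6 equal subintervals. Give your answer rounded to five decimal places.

Exact integral: ∫_3.5^4.5 h(x) dx = -56.25.
T_6 ≈ -56.2638889.
Error ≈ -56.25 − (-56.2638889) ≈ 0.01389.

0.01389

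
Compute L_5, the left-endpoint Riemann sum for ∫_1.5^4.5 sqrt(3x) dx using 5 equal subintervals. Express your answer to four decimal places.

Δx = (4.5 − 1.5)/5 = 0.6.
Left endpoints: 1.5, 2.1, 2.7, 3.3, 3.9.
f(1.5) ≈ 2.1213, f(2.1) ≈ 2.5100, f(2.7) ≈ 2.8460, f(3.3) ≈ 3.1464, f(3.9) ≈ 3.4205.
Sum = Δx · [f(1.5) + f(2.1) + f(2.7) + f(3.3) + f(3.9)].
Sum ≈ 8.4266.

8.4266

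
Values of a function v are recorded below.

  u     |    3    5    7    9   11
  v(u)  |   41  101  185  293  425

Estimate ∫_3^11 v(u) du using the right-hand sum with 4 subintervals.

2008

Δu = 2.
Sum = 2·[101 + 185 + 293 + 425] = 2008.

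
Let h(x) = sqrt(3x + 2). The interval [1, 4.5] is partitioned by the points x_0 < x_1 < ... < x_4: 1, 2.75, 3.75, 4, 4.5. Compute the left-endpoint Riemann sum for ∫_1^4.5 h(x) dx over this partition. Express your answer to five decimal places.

Subinterval widths: 1.75, 1, 0.25, 0.5.
Left endpoints: 1, 2.75, 3.75, 4.
h(1) ≈ 2.23607, h(2.75) ≈ 3.20156, h(3.75) ≈ 3.64005, h(4) ≈ 3.74166.
Sum = Σ Δx_i · h(x_i).
Sum ≈ 9.89552.

9.89552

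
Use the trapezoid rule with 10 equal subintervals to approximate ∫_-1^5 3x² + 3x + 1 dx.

169.08

Δx = (5 − (-1))/10 = 0.6.
f(-1) = 1, f(-0.4) = 0.28, f(0.2) = 1.72, f(0.8) = 5.32, f(1.4) = 11.08, f(2) = 19, f(2.6) = 29.08, f(3.2) = 41.32, f(3.8) = 55.72, f(4.4) = 72.28, f(5) = 91.
T_10 = (Δx/2)·[f(x_0) + 2f(x_1) + ... + 2f(x_{9}) + f(x_10)].
Sum = 169.08.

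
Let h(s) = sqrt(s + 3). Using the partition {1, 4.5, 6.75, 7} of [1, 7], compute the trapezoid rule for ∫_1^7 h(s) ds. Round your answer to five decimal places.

15.67192

Subinterval widths: 3.5, 2.25, 0.25.
h(1) ≈ 2.00000, h(4.5) ≈ 2.73861, h(6.75) ≈ 3.12250, h(7) ≈ 3.16228.
On each subinterval the trapezoid contributes (Δs_i/2)·[h(s_{i-1}) + h(s_i)].
Sum ≈ 15.67192.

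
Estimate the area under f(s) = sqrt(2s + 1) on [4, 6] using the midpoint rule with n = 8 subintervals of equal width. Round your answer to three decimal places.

6.624

Δs = (6 − 4)/8 = 0.25.
Midpoints: 4.125, 4.375, 4.625, 4.875, 5.125, 5.375, 5.625, 5.875.
f(4.125) ≈ 3.041, f(4.375) ≈ 3.122, f(4.625) ≈ 3.202, f(4.875) ≈ 3.279, f(5.125) ≈ 3.354, f(5.375) ≈ 3.428, f(5.625) ≈ 3.500, f(5.875) ≈ 3.571.
Sum = Δs · [f(4.125) + f(4.375) + f(4.625) + ...].
Sum ≈ 6.624.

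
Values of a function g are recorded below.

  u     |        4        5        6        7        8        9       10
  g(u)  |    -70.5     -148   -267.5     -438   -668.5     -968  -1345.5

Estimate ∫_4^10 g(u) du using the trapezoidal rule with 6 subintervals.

-3198

Δu = 1.
T_6 = (1/2)·[(-70.5) + 2·(-148) + 2·(-267.5) + 2·(-438) + 2·(-668.5) + 2·(-968) + (-1345.5)] = -3198.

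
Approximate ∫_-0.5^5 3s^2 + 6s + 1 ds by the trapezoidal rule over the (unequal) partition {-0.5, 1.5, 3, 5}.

Subinterval widths: 2, 1.5, 2.
f(-0.5) = -1.25, f(1.5) = 16.75, f(3) = 46, f(5) = 106.
On each subinterval the trapezoid contributes (Δs_i/2)·[f(s_{i-1}) + f(s_i)].
Sum = 214.5625.

214.5625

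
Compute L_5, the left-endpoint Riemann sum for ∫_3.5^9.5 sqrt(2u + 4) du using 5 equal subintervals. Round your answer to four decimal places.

Δu = (9.5 − 3.5)/5 = 1.2.
Left endpoints: 3.5, 4.7, 5.9, 7.1, 8.3.
f(3.5) ≈ 3.3166, f(4.7) ≈ 3.6606, f(5.9) ≈ 3.9749, f(7.1) ≈ 4.2661, f(8.3) ≈ 4.5387.
Sum = Δu · [f(3.5) + f(4.7) + f(5.9) + f(7.1) + f(8.3)].
Sum ≈ 23.7084.

23.7084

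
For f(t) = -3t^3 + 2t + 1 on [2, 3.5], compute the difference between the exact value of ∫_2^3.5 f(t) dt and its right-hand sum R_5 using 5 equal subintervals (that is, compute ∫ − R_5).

Exact integral: ∫_2^3.5 f(t) dt = -90.796875.
R_5 = -106.5975.
Error = -90.796875 − (-106.5975) = 15.800625.

15.800625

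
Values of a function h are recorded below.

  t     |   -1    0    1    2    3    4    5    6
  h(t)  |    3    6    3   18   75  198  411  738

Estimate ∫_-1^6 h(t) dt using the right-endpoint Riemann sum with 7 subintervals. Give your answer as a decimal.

1449

Δt = 1.
Sum = 1·[6 + 3 + 18 + 75 + 198 + 411 + 738] = 1449.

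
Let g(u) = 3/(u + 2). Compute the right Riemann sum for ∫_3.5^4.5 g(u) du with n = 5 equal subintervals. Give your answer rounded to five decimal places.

Δu = (4.5 − 3.5)/5 = 0.2.
Right endpoints: 3.7, 3.9, 4.1, 4.3, 4.5.
g(3.7) = 10/19, g(3.9) = 30/59, g(4.1) = 30/61, g(4.3) = 10/21, g(4.5) = 6/13.
Sum = Δu · [g(3.7) + g(3.9) + g(4.1) + g(4.3) + g(4.5)].
Sum ≈ 0.49286.

0.49286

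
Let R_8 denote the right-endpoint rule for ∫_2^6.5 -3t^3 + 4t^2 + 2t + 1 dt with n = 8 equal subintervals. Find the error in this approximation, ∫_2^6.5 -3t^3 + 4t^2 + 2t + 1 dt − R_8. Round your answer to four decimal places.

187.5300

Exact integral: ∫_2^6.5 f(t) dt = -928.546875.
R_8 ≈ -1116.076904.
Error ≈ -928.546875 − (-1116.076904) ≈ 187.5300.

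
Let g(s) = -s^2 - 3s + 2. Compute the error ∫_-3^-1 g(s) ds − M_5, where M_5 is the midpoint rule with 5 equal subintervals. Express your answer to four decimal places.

-0.0267

Exact integral: ∫_-3^-1 g(s) ds ≈ 7.333333.
M_5 = 7.36.
Error ≈ 7.333333 − 7.36 ≈ -0.0267.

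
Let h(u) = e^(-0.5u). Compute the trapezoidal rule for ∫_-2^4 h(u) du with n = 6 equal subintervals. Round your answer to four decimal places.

Δu = (4 − (-2))/6 = 1.
h(-2) ≈ 2.7183, h(-1) ≈ 1.6487, h(0) ≈ 1.0000, h(1) ≈ 0.6065, h(2) ≈ 0.3679, h(3) ≈ 0.2231, h(4) ≈ 0.1353.
T_6 = (Δu/2)·[h(u_0) + 2h(u_1) + ... + 2h(u_{5}) + h(u_6)].
Sum ≈ 5.2731.

5.2731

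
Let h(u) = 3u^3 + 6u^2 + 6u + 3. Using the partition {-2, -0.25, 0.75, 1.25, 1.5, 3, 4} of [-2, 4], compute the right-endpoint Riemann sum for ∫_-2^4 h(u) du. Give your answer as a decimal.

586.11328125

Subinterval widths: 1.75, 1, 0.5, 0.25, 1.5, 1.
Right endpoints: -0.25, 0.75, 1.25, 1.5, 3, 4.
h(-0.25) = 1.828125, h(0.75) = 12.140625, h(1.25) = 25.734375, h(1.5) = 35.625, h(3) = 156, h(4) = 315.
Sum = Σ Δu_i · h(u_i).
Sum = 586.11328125.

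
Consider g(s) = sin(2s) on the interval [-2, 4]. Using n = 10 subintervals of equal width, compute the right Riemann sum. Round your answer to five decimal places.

Δs = (4 − (-2))/10 = 0.6.
Right endpoints: -1.4, -0.8, -0.2, 0.4, 1, 1.6, 2.2, 2.8, 3.4, 4.
g(-1.4) ≈ -0.33499, g(-0.8) ≈ -0.99957, g(-0.2) ≈ -0.38942, g(0.4) ≈ 0.71736, g(1) ≈ 0.90930, g(1.6) ≈ -0.05837, g(2.2) ≈ -0.95160, g(2.8) ≈ -0.63127, g(3.4) ≈ 0.49411, g(4) ≈ 0.98936.
Sum = Δs · [g(-1.4) + g(-0.8) + g(-0.2) + ...].
Sum ≈ -0.15306.

-0.15306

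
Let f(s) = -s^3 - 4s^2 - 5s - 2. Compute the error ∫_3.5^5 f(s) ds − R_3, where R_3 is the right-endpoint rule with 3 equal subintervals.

Exact integral: ∫_3.5^5 f(s) ds = -263.109375.
R_3 = -299.3125.
Error = -263.109375 − (-299.3125) = 36.203125.

36.203125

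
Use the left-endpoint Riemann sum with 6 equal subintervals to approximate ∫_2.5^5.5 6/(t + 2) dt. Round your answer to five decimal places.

3.20223

Δt = (5.5 − 2.5)/6 = 0.5.
Left endpoints: 2.5, 3, 3.5, 4, 4.5, 5.
f(2.5) = 4/3, f(3) = 1.2, f(3.5) = 12/11, f(4) = 1, f(4.5) = 12/13, f(5) = 6/7.
Sum = Δt · [f(2.5) + f(3) + f(3.5) + ...].
Sum ≈ 3.20223.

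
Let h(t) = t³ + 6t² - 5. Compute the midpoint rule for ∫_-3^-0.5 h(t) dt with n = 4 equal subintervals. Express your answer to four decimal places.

20.9546

Δt = (-0.5 − (-3))/4 = 0.625.
Midpoints: -2.6875, -2.0625, -1.4375, -0.8125.
h(-2.6875) = 77517/4096, h(-2.0625) = 48127/4096, h(-1.4375) = 18137/4096, h(-0.8125) = -6453/4096.
Sum = Δt · [h(-2.6875) + h(-2.0625) + h(-1.4375) + h(-0.8125)].
Sum ≈ 20.9546.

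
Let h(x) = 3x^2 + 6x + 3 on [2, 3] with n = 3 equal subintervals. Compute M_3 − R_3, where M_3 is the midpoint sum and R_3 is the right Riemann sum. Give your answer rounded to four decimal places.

-3.5833

M_3 ≈ 36.972222.
R_3 ≈ 40.555556.
M_3 − R_3 ≈ -3.5833.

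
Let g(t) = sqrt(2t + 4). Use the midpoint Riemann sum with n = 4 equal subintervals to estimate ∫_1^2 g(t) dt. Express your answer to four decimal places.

2.6436

Δt = (2 − 1)/4 = 0.25.
Midpoints: 1.125, 1.375, 1.625, 1.875.
g(1.125) ≈ 2.5000, g(1.375) ≈ 2.5981, g(1.625) ≈ 2.6926, g(1.875) ≈ 2.7839.
Sum = Δt · [g(1.125) + g(1.375) + g(1.625) + g(1.875)].
Sum ≈ 2.6436.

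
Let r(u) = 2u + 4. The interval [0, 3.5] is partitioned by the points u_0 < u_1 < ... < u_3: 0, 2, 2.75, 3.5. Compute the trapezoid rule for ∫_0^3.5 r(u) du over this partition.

26.25

Subinterval widths: 2, 0.75, 0.75.
r(0) = 4, r(2) = 8, r(2.75) = 9.5, r(3.5) = 11.
On each subinterval the trapezoid contributes (Δu_i/2)·[r(u_{i-1}) + r(u_i)].
Sum = 26.25.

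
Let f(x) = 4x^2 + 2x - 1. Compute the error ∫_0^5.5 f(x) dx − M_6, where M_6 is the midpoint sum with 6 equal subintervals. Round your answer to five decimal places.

Exact integral: ∫_0^5.5 f(x) dx ≈ 246.5833333.
M_6 ≈ 245.0428241.
Error ≈ 246.5833333 − 245.0428241 ≈ 1.54051.

1.54051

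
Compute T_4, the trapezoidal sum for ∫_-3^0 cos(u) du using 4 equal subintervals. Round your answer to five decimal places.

Δu = (0 − (-3))/4 = 0.75.
f(-3) ≈ -0.98999, f(-2.25) ≈ -0.62817, f(-1.5) ≈ 0.07074, f(-0.75) ≈ 0.73169, f(0) ≈ 1.00000.
T_4 = (Δu/2)·[f(u_0) + 2f(u_1) + 2f(u_2) + 2f(u_3) + f(u_4)].
Sum ≈ 0.13444.

0.13444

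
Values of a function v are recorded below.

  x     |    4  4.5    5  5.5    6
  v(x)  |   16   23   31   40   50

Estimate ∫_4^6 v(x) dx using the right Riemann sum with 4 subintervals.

Δx = 0.5.
Sum = 0.5·[23 + 31 + 40 + 50] = 72.

72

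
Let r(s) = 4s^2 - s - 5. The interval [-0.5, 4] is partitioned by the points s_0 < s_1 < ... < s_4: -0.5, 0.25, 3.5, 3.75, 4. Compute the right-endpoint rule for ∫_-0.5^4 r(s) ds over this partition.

Subinterval widths: 0.75, 3.25, 0.25, 0.25.
Right endpoints: 0.25, 3.5, 3.75, 4.
r(0.25) = -5, r(3.5) = 40.5, r(3.75) = 47.5, r(4) = 55.
Sum = Σ Δs_i · r(s_i).
Sum = 153.5.

153.5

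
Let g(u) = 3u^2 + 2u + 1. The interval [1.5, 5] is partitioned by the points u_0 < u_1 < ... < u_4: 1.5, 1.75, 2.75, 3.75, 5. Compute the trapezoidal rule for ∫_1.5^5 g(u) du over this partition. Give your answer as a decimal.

Subinterval widths: 0.25, 1, 1, 1.25.
g(1.5) = 10.75, g(1.75) = 13.6875, g(2.75) = 29.1875, g(3.75) = 50.6875, g(5) = 86.
On each subinterval the trapezoid contributes (Δu_i/2)·[g(u_{i-1}) + g(u_i)].
Sum = 149.859375.

149.859375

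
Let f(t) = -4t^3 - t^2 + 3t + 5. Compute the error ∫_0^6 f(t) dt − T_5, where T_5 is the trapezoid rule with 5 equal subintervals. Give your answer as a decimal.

Exact integral: ∫_0^6 f(t) dt = -1284.
T_5 = -1337.28.
Error = -1284 − (-1337.28) = 53.28.

53.28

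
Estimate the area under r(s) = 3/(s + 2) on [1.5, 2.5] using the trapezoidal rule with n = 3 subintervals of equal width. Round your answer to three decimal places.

Δs = (2.5 − 1.5)/3 = 1/3.
r(1.5) = 6/7, r(11/6) = 18/23, r(13/6) = 0.72, r(2.5) = 2/3.
T_3 = (Δs/2)·[r(s_0) + 2r(s_1) + 2r(s_2) + r(s_3)].
Sum ≈ 0.755.

0.755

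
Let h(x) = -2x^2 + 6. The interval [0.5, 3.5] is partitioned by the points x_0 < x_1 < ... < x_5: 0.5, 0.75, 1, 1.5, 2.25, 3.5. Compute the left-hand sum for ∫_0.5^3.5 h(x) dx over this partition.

Subinterval widths: 0.25, 0.25, 0.5, 0.75, 1.25.
Left endpoints: 0.5, 0.75, 1, 1.5, 2.25.
h(0.5) = 5.5, h(0.75) = 4.875, h(1) = 4, h(1.5) = 1.5, h(2.25) = -4.125.
Sum = Σ Δx_i · h(x_i).
Sum = 0.5625.

0.5625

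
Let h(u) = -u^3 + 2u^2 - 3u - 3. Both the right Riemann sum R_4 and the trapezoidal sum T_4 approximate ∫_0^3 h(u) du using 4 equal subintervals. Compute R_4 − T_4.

R_4 = -32.203125.
T_4 = -25.453125.
R_4 − T_4 = -6.75.

-6.75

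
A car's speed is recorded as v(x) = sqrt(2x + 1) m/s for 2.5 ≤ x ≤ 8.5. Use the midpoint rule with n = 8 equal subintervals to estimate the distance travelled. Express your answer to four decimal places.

Δx = (8.5 − 2.5)/8 = 0.75.
Midpoints: 2.875, 3.625, 4.375, 5.125, 5.875, 6.625, 7.375, 8.125.
v(2.875) ≈ 2.5981, v(3.625) ≈ 2.8723, v(4.375) ≈ 3.1225, v(5.125) ≈ 3.3541, v(5.875) ≈ 3.5707, v(6.625) ≈ 3.7749, v(7.375) ≈ 3.9686, v(8.125) ≈ 4.1533.
Sum = Δx · [v(2.875) + v(3.625) + v(4.375) + ...].
Sum ≈ 20.5609.

20.5609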